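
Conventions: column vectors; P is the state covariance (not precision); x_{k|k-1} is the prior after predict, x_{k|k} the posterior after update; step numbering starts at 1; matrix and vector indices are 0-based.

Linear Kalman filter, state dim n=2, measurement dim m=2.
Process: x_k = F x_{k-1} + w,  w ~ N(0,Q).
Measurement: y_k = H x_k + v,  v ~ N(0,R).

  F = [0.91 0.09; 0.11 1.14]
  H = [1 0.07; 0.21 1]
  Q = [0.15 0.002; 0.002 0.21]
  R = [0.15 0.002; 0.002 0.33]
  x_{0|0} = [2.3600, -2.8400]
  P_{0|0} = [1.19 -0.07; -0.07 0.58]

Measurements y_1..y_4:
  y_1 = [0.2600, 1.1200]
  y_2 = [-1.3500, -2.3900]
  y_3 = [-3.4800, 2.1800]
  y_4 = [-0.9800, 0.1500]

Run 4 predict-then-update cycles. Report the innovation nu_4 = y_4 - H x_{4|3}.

step 1: x^-=[1.8920, -2.9780]  P^-=[1.1287 0.1073; 0.1073 0.9606]  S=[1.2984 0.4152; 0.4152 1.3855]  K=[0.8799 -0.0151; -0.1023 0.7403]  nu=[-1.4235, 3.7007]  x^+=[0.5834, -0.0930]  P^+=[0.1342 -0.0314; -0.0314 0.2507]
step 2: x^-=[0.5226, -0.0418]  P^-=[0.2580 0.0083; 0.0083 0.5295]  S=[0.4117 0.1016; 0.1016 0.8744]  K=[0.6284 -0.0016; -0.0411 0.6124]  nu=[-1.8696, -2.4579]  x^+=[-0.6483, -1.4702]  P^+=[0.0956 -0.0194; -0.0194 0.2061]
step 3: x^-=[-0.7222, -1.7473]  P^-=[0.2277 0.0124; 0.0124 0.4741]  S=[0.3817 0.0956; 0.0956 0.8194]  K=[0.5977 0.0038; -0.0270 0.5850]  nu=[-2.6354, 4.0790]  x^+=[-2.2822, 0.7099]  P^+=[0.0908 -0.0166; -0.0166 0.1965]
step 4: x^-=[-2.0129, 0.5582]  P^-=[0.2241 0.0138; 0.0138 0.4623]  S=[0.3783 0.0955; 0.0955 0.8080]  K=[0.5936 0.0052; -0.0239 0.5786]  nu=[0.9938, 0.0145]  x^+=[-1.4229, 0.5429]  P^+=[0.0902 -0.0160; -0.0160 0.1942]

innov = [0.9938, 0.0145]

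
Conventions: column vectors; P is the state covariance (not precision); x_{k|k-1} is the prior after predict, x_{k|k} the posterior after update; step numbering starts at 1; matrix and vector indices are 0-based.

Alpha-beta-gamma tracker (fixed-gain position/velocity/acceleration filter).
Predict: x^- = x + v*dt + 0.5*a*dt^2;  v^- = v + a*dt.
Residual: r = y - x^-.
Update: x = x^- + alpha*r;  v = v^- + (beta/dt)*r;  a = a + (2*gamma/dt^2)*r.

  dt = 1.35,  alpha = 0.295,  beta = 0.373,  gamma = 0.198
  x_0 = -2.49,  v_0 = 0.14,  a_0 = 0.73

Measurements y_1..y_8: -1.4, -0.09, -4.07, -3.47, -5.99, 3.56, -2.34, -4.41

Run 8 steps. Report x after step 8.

step 1: x_pred=-1.6358  r=0.2358  x^+=-1.5662  v^+=1.1906  a^+=0.7812
step 2: x_pred=0.7530  r=-0.8430  x^+=0.5043  v^+=2.0124  a^+=0.5981
step 3: x_pred=3.7660  r=-7.8360  x^+=1.4544  v^+=0.6547  a^+=-1.1046
step 4: x_pred=1.3317  r=-4.8017  x^+=-0.0848  v^+=-2.1632  a^+=-2.1479
step 5: x_pred=-4.9624  r=-1.0276  x^+=-5.2656  v^+=-5.3468  a^+=-2.3712
step 6: x_pred=-14.6445  r=18.2045  x^+=-9.2742  v^+=-3.5181  a^+=1.5844
step 7: x_pred=-12.5798  r=10.2398  x^+=-9.5591  v^+=1.4500  a^+=3.8093
step 8: x_pred=-4.1303  r=-0.2797  x^+=-4.2128  v^+=6.5153  a^+=3.7485

x_post = -4.2128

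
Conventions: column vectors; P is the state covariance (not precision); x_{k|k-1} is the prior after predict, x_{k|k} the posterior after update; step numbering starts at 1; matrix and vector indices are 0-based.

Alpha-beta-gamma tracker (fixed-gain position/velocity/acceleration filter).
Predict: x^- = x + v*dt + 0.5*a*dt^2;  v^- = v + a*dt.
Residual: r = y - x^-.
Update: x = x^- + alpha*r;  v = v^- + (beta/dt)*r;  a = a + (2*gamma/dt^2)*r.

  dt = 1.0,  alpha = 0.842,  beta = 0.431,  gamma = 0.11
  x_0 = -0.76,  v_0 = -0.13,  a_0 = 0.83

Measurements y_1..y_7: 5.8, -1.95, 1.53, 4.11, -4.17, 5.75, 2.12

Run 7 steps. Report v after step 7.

v_post = 0.3091

step 1: x_pred=-0.4750  r=6.2750  x^+=4.8085  v^+=3.4045  a^+=2.2105
step 2: x_pred=9.3183  r=-11.2683  x^+=-0.1696  v^+=0.7584  a^+=-0.2685
step 3: x_pred=0.4545  r=1.0755  x^+=1.3601  v^+=0.9534  a^+=-0.0319
step 4: x_pred=2.2975  r=1.8125  x^+=3.8236  v^+=1.7027  a^+=0.3668
step 5: x_pred=5.7097  r=-9.8797  x^+=-2.6090  v^+=-2.1887  a^+=-1.8067
step 6: x_pred=-5.7010  r=11.4510  x^+=3.9407  v^+=0.9400  a^+=0.7125
step 7: x_pred=5.2370  r=-3.1170  x^+=2.6125  v^+=0.3091  a^+=0.0268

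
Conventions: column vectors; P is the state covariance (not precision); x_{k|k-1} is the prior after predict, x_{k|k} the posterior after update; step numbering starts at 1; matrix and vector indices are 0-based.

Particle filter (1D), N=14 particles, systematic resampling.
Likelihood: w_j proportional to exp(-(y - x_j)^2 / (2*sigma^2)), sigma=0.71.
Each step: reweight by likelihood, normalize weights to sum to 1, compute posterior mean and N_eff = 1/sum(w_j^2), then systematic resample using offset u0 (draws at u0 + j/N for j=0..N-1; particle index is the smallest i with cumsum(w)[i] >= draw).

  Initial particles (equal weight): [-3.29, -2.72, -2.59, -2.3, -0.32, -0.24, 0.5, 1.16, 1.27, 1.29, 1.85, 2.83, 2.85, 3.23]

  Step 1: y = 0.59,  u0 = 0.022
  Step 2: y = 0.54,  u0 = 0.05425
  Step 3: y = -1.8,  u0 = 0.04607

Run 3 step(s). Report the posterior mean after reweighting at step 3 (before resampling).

step 1: w=[0.0000, 0.0000, 0.0000, 0.0001, 0.1065, 0.1223, 0.2402, 0.1754, 0.1531, 0.1489, 0.0501, 0.0017, 0.0015, 0.0002]  mean=0.7491  Neff=6.1396  idx=[4, 4, 5, 6, 6, 6, 6, 7, 7, 8, 8, 9, 9, 10]
step 2: w=[0.0512, 0.0512, 0.0584, 0.1065, 0.1065, 0.1065, 0.1065, 0.0729, 0.0729, 0.0629, 0.0629, 0.0611, 0.0611, 0.0194]  mean=0.6886  Neff=12.4366  idx=[1, 2, 3, 4, 4, 5, 6, 6, 7, 8, 9, 10, 11, 13]
step 3: w=[0.4835, 0.3799, 0.0223, 0.0223, 0.0223, 0.0223, 0.0223, 0.0223, 0.0007, 0.0007, 0.0004, 0.0004, 0.0003, 0.0000]  mean=-0.1758  Neff=2.6239  idx=[0, 0, 0, 0, 0, 0, 0, 1, 1, 1, 1, 1, 3, 6]

post_mean = -0.1758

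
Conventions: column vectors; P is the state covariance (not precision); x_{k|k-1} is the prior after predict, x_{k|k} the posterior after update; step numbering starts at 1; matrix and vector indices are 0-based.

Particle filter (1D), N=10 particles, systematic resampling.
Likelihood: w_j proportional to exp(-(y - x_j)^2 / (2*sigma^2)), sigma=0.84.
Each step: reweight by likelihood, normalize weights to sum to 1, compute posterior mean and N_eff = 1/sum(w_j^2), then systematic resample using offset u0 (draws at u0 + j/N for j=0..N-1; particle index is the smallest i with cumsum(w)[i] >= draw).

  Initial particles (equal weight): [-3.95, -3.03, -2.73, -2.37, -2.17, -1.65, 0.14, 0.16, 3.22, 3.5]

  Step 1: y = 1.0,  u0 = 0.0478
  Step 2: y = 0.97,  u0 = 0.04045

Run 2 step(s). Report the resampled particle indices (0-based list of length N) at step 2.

step 1: w=[0.0000, 0.0000, 0.0000, 0.0003, 0.0006, 0.0055, 0.4740, 0.4856, 0.0244, 0.0095]  mean=0.2447  Neff=2.1682  idx=[6, 6, 6, 6, 6, 7, 7, 7, 7, 7]
step 2: w=[0.0988, 0.0988, 0.0988, 0.0988, 0.0988, 0.1012, 0.1012, 0.1012, 0.1012, 0.1012]  mean=0.1501  Neff=9.9986  idx=[0, 1, 2, 3, 4, 5, 6, 7, 8, 9]

resampled_idx = [0, 1, 2, 3, 4, 5, 6, 7, 8, 9]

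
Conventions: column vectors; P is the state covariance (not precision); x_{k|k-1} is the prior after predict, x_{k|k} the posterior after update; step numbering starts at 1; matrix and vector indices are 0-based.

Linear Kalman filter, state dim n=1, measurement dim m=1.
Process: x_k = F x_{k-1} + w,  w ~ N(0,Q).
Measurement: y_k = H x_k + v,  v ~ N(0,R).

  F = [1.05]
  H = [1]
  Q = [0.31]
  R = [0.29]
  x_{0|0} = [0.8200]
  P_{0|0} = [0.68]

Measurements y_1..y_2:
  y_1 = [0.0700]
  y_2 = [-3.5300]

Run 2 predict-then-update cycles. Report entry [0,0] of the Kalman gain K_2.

K[0,0] = 0.6592

step 1: x^-=[0.8610]  P^-=[1.0597]  S=[1.3497]  K=[0.7851]  nu=[-0.7910]  x^+=[0.2400]  P^+=[0.2277]
step 2: x^-=[0.2520]  P^-=[0.5610]  S=[0.8510]  K=[0.6592]  nu=[-3.7820]  x^+=[-2.2412]  P^+=[0.1912]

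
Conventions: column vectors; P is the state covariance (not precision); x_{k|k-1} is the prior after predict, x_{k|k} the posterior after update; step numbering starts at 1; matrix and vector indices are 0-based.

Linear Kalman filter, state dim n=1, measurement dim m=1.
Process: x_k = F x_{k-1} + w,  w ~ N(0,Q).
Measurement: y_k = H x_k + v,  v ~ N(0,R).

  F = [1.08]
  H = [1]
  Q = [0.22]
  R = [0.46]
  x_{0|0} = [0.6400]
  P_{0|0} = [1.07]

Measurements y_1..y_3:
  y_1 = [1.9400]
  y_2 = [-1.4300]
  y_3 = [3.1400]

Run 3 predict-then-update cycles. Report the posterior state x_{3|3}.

x_post = [1.6424]

step 1: x^-=[0.6912]  P^-=[1.4680]  S=[1.9280]  K=[0.7614]  nu=[1.2488]  x^+=[1.6421]  P^+=[0.3503]
step 2: x^-=[1.7734]  P^-=[0.6285]  S=[1.0885]  K=[0.5774]  nu=[-3.2034]  x^+=[-0.0763]  P^+=[0.2656]
step 3: x^-=[-0.0824]  P^-=[0.5298]  S=[0.9898]  K=[0.5353]  nu=[3.2224]  x^+=[1.6424]  P^+=[0.2462]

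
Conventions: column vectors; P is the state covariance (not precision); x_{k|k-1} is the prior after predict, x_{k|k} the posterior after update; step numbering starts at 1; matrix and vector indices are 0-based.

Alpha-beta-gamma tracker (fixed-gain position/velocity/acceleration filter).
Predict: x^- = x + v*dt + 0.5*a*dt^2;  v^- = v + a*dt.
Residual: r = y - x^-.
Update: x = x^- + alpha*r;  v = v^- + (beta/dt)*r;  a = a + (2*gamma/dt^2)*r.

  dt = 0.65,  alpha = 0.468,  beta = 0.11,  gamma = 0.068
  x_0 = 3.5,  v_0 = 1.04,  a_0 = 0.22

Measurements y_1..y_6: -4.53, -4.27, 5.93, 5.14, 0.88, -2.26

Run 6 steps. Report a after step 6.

step 1: x_pred=4.2225  r=-8.7525  x^+=0.1263  v^+=-0.2982  a^+=-2.5974
step 2: x_pred=-0.6162  r=-3.6538  x^+=-2.3262  v^+=-2.6048  a^+=-3.7735
step 3: x_pred=-4.8165  r=10.7465  x^+=0.2129  v^+=-3.2390  a^+=-0.3143
step 4: x_pred=-1.9588  r=7.0988  x^+=1.3634  v^+=-2.2419  a^+=1.9708
step 5: x_pred=0.3225  r=0.5575  x^+=0.5834  v^+=-0.8665  a^+=2.1502
step 6: x_pred=0.4744  r=-2.7344  x^+=-0.8053  v^+=0.0684  a^+=1.2700

a_post = 1.2700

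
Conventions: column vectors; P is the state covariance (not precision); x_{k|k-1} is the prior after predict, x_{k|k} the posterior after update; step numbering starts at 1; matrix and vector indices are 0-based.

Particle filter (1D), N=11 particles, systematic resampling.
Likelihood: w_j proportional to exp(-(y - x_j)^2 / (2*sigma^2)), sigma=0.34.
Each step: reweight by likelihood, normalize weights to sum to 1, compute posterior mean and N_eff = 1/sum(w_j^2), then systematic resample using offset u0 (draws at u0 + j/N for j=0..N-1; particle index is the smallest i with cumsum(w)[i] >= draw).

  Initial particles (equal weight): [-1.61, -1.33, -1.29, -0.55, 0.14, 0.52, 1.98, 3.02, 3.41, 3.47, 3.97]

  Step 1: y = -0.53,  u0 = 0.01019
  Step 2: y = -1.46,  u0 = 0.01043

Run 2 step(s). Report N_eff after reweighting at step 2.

step 1: w=[0.0049, 0.0482, 0.0632, 0.7669, 0.1102, 0.0065, 0.0000, 0.0000, 0.0000, 0.0000, 0.0000]  mean=-0.5566  Neff=1.6483  idx=[1, 2, 3, 3, 3, 3, 3, 3, 3, 3, 4]
step 2: w=[0.4568, 0.4337, 0.0137, 0.0137, 0.0137, 0.0137, 0.0137, 0.0137, 0.0137, 0.0137, 0.0000]  mean=-1.2273  Neff=2.5105  idx=[0, 0, 0, 0, 0, 1, 1, 1, 1, 1, 4]

N_eff = 2.5105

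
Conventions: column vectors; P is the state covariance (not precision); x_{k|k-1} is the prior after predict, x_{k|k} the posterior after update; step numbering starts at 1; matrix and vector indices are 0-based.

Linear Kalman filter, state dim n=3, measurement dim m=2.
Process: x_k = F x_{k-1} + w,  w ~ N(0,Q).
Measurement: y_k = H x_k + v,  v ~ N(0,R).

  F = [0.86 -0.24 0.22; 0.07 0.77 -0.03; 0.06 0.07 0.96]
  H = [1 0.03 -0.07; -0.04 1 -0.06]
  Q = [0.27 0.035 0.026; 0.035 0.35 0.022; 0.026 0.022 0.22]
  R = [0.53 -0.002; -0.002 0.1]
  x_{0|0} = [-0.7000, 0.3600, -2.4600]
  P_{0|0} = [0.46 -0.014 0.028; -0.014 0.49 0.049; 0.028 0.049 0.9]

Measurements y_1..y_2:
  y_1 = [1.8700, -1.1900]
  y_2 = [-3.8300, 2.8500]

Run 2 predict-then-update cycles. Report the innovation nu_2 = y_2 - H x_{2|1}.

innov = [-4.2147, 3.4775]

step 1: x^-=[-1.2296, 0.3020, -2.3784]  P^-=[0.6932 -0.0345 0.2439; -0.0345 0.6397 0.0617; 0.2439 0.0617 1.0632]  S=[1.1925 -0.0589; -0.0589 0.7412]  K=[0.5632 -0.0589; 0.0261 0.8620; 0.1434 -0.0046]  nu=[2.9241, -1.6839]  x^+=[0.5165, -1.0732, -1.9512]  P^+=[0.3085 0.0141 0.1467; 0.0141 0.0908 0.0674; 0.1467 0.0674 1.0386]
step 2: x^-=[0.2725, -0.7317, -1.9173]  P^-=[0.5962 0.0494 0.3689; 0.0494 0.4041 0.0583; 0.3689 0.0583 1.2048]  S=[1.0835 0.0154; 0.0154 0.5002]  K=[0.5279 -0.0094; 0.0417 0.7956; 0.2652 -0.0657]  nu=[-4.2147, 3.4775]  x^+=[-1.9851, 1.8592, -3.2634]  P^+=[0.2943 0.0228 0.2175; 0.0228 0.0845 0.0692; 0.2175 0.0692 1.1269]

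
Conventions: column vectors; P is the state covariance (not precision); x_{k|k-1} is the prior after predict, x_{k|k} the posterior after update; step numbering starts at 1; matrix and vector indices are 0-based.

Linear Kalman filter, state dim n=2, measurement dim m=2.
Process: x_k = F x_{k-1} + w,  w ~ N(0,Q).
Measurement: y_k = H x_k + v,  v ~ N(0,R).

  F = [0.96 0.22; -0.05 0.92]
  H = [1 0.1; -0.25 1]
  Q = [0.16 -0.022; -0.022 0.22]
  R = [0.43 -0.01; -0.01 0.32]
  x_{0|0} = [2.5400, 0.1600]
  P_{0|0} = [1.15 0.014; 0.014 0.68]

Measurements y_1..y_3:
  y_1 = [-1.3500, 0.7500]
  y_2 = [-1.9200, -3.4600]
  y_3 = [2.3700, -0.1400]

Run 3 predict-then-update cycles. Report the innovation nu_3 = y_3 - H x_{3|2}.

innov = [3.8622, 1.3146]

step 1: x^-=[2.4736, 0.0202]  P^-=[1.2587 0.0726; 0.0726 0.7971]  S=[1.7112 -0.1741; -0.1741 1.1595]  K=[0.7297 -0.0991; 0.1598 0.6958]  nu=[-3.8256, 1.3482]  x^+=[-0.4517, 0.3468]  P^+=[0.3109 0.0387; 0.0387 0.2307]
step 2: x^-=[-0.3573, 0.3417]  P^-=[0.4740 0.0435; 0.0435 0.4125]  S=[0.9169 -0.0448; -0.0448 0.7404]  K=[0.5184 -0.0699; 0.1193 0.5497]  nu=[-1.5968, -3.8910]  x^+=[-0.9131, -1.9878]  P^+=[0.2208 0.0277; 0.0277 0.1816]
step 3: x^-=[-1.3139, -1.7831]  P^-=[0.3840 0.0283; 0.0283 0.3717]  S=[0.8234 -0.0412; -0.0412 0.7016]  K=[0.4663 -0.0691; 0.1058 0.5260]  nu=[3.8622, 1.3146]  x^+=[0.3964, -0.6828]  P^+=[0.1989 0.0230; 0.0230 0.1730]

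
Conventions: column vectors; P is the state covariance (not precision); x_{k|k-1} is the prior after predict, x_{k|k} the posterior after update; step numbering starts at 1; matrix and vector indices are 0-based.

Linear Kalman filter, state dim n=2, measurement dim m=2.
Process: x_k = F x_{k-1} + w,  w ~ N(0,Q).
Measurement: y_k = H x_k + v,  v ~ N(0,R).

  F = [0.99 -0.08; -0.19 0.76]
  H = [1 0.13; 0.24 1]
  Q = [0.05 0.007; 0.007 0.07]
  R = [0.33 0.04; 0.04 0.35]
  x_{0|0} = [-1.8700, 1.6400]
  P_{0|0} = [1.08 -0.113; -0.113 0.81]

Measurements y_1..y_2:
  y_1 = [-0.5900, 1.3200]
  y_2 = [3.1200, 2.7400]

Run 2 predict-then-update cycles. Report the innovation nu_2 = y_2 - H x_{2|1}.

step 1: x^-=[-1.9825, 1.6017]  P^-=[1.1316 -0.3321; -0.3321 0.6095]  S=[1.3855 0.0483; 0.0483 0.8652]  K=[0.7895 -0.1141; -0.2043 0.6237]  nu=[1.1843, 0.1941]  x^+=[-1.0696, 1.4808]  P^+=[0.2653 -0.0720; -0.0720 0.2274]
step 2: x^-=[-1.1774, 1.3287]  P^-=[0.3229 -0.1120; -0.1120 0.2317]  S=[0.6277 0.0321; 0.0321 0.5466]  K=[0.4960 -0.0923; -0.1501 0.3836]  nu=[4.1247, 1.6939]  x^+=[0.7120, 1.3594]  P^+=[0.1668 -0.0525; -0.0525 0.1409]

innov = [4.1247, 1.6939]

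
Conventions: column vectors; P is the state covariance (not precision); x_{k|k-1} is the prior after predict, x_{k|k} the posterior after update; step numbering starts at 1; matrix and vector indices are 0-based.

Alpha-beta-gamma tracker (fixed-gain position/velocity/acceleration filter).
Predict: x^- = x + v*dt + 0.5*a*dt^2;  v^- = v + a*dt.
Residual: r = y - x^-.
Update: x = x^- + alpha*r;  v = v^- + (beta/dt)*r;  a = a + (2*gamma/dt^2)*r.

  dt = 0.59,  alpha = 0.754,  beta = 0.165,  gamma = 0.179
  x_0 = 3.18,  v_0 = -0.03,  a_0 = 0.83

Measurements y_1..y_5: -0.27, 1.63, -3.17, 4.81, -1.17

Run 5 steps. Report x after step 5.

step 1: x_pred=3.3068  r=-3.5768  x^+=0.6099  v^+=-0.5406  a^+=-2.8485
step 2: x_pred=-0.2048  r=1.8348  x^+=1.1786  v^+=-1.7081  a^+=-0.9615
step 3: x_pred=0.0035  r=-3.1735  x^+=-2.3893  v^+=-3.1628  a^+=-4.2253
step 4: x_pred=-4.9908  r=9.8008  x^+=2.3990  v^+=-2.9148  a^+=5.8543
step 5: x_pred=1.6982  r=-2.8682  x^+=-0.4644  v^+=-0.2629  a^+=2.9045

x_post = -0.4644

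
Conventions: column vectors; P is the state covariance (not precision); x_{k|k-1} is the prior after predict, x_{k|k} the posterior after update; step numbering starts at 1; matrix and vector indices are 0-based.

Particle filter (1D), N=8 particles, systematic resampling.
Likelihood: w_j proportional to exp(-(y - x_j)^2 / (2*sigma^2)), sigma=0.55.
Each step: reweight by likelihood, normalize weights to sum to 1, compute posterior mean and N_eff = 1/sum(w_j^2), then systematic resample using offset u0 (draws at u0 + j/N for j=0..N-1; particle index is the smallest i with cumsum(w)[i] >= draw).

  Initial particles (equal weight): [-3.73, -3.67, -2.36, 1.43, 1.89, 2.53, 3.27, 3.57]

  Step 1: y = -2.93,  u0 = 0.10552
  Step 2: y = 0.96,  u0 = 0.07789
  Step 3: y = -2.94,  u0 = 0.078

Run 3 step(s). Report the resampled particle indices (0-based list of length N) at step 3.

resampled_idx = [0, 1, 2, 3, 4, 5, 6, 7]

step 1: w=[0.2598, 0.3027, 0.4374, 0.0000, 0.0000, 0.0000, 0.0000, 0.0000]  mean=-3.1126  Neff=2.8530  idx=[0, 0, 1, 1, 2, 2, 2, 2]
step 2: w=[0.0000, 0.0000, 0.0000, 0.0000, 0.2500, 0.2500, 0.2500, 0.2500]  mean=-2.3600  Neff=4.0000  idx=[4, 4, 5, 5, 6, 6, 7, 7]
step 3: w=[0.1250, 0.1250, 0.1250, 0.1250, 0.1250, 0.1250, 0.1250, 0.1250]  mean=-2.3600  Neff=8.0000  idx=[0, 1, 2, 3, 4, 5, 6, 7]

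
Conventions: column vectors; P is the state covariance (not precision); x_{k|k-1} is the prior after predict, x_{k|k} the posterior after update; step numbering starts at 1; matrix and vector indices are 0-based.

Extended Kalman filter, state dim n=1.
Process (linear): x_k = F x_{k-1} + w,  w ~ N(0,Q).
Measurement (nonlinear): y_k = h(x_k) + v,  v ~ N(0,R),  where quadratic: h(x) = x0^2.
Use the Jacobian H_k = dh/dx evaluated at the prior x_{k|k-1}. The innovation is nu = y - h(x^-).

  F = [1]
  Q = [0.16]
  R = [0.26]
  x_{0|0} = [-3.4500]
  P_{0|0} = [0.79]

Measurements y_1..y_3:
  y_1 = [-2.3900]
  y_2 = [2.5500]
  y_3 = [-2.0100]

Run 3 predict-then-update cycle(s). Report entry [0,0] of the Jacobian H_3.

step 1: x^-=[-3.4500]  P^-=[0.9500]  H_jac=[-6.9000]  S=[45.4895]  K=[-0.1441]  nu=[-14.2925]  x^+=[-1.3905]  P^+=[0.0054]
step 2: x^-=[-1.3905]  P^-=[0.1654]  H_jac=[-2.7809]  S=[1.5394]  K=[-0.2989]  nu=[0.6166]  x^+=[-1.5747]  P^+=[0.0279]
step 3: x^-=[-1.5747]  P^-=[0.1879]  H_jac=[-3.1495]  S=[2.1242]  K=[-0.2786]  nu=[-4.4898]  x^+=[-0.3237]  P^+=[0.0230]

H_jac[0,0] = -3.1495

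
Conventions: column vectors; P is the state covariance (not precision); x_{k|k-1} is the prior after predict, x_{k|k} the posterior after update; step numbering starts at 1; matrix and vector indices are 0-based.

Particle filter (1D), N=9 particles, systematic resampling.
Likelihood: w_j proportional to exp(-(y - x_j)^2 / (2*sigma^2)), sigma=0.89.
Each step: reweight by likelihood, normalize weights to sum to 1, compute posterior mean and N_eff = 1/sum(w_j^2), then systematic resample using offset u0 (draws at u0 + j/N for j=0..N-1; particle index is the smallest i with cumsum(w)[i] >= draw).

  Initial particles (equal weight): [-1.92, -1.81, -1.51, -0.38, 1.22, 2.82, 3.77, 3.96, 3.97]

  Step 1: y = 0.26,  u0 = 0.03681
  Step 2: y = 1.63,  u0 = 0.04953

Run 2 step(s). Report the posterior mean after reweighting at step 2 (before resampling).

post_mean = 1.0518

step 1: w=[0.0311, 0.0417, 0.0863, 0.4817, 0.3487, 0.0100, 0.0003, 0.0001, 0.0001]  mean=0.0067  Neff=2.7479  idx=[1, 2, 3, 3, 3, 3, 4, 4, 4]
step 2: w=[0.0002, 0.0007, 0.0259, 0.0259, 0.0259, 0.0259, 0.2985, 0.2985, 0.2985]  mean=1.0518  Neff=3.7037  idx=[3, 6, 6, 6, 7, 7, 8, 8, 8]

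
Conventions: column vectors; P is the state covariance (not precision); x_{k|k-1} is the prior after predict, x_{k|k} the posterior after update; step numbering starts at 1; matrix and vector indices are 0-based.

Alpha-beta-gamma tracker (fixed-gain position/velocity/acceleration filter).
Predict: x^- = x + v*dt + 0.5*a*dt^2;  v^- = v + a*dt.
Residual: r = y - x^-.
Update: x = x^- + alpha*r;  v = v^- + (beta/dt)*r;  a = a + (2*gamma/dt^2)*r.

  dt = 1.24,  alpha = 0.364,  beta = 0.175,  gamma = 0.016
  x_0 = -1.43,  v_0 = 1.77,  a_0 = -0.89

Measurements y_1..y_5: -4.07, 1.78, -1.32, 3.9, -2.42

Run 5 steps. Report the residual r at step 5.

resid = 1.3962

step 1: x_pred=0.0806  r=-4.1506  x^+=-1.4302  v^+=0.0806  a^+=-0.9764
step 2: x_pred=-2.0809  r=3.8609  x^+=-0.6755  v^+=-0.5852  a^+=-0.8960
step 3: x_pred=-2.0900  r=0.7700  x^+=-1.8097  v^+=-1.5876  a^+=-0.8800
step 4: x_pred=-4.4549  r=8.3549  x^+=-1.4137  v^+=-1.4997  a^+=-0.7061
step 5: x_pred=-3.8162  r=1.3962  x^+=-3.3080  v^+=-2.1782  a^+=-0.6771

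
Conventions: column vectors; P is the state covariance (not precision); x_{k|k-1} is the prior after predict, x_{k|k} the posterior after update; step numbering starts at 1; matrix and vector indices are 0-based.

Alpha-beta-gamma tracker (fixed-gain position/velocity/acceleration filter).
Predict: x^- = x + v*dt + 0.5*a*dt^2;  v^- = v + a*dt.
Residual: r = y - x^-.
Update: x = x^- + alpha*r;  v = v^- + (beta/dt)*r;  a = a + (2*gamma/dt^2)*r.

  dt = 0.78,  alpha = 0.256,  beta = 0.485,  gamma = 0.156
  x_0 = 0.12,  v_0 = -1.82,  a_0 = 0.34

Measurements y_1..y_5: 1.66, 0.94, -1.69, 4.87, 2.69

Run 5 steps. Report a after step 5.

step 1: x_pred=-1.1962  r=2.8562  x^+=-0.4650  v^+=0.2212  a^+=1.8047
step 2: x_pred=0.2565  r=0.6835  x^+=0.4315  v^+=2.0538  a^+=2.1552
step 3: x_pred=2.6891  r=-4.3791  x^+=1.5680  v^+=1.0120  a^+=-0.0905
step 4: x_pred=2.3299  r=2.5401  x^+=2.9801  v^+=2.5209  a^+=1.2122
step 5: x_pred=5.3152  r=-2.6252  x^+=4.6431  v^+=1.8341  a^+=-0.1341

a_post = -0.1341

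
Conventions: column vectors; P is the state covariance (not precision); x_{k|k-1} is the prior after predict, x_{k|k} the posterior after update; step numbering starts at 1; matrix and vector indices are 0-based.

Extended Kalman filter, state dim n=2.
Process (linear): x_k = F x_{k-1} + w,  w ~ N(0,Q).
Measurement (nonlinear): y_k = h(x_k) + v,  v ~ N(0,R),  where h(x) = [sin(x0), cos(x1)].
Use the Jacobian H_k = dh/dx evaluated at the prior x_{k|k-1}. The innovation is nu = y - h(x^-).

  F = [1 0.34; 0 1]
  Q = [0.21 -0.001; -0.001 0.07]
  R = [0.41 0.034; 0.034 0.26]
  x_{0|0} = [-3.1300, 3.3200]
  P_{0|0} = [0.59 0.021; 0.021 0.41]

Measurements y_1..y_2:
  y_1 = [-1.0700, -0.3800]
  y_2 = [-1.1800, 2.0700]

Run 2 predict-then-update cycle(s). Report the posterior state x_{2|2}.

x_post = [-0.9424, 5.0653]

step 1: x^-=[-2.0012, 3.3200]  P^-=[0.8617 0.1594; 0.1594 0.4800]  H_jac=[-0.4172 0.0000; 0.0000 0.1775]  S=[0.5600 0.0222; 0.0222 0.2751]  K=[-0.6481 0.1551; -0.1315 0.3202]  nu=[-0.1612, 0.6041]  x^+=[-1.8030, 3.5346]  P^+=[0.6243 0.1031; 0.1031 0.4440]
step 2: x^-=[-0.6012, 3.5346]  P^-=[0.9557 0.2530; 0.2530 0.5140]  H_jac=[0.8246 0.0000; 0.0000 0.3830]  S=[1.0599 0.1139; 0.1139 0.3354]  K=[0.7395 0.0378; 0.1389 0.5398]  nu=[-0.6143, 2.9937]  x^+=[-0.9424, 5.0653]  P^+=[0.3692 0.0913; 0.0913 0.3787]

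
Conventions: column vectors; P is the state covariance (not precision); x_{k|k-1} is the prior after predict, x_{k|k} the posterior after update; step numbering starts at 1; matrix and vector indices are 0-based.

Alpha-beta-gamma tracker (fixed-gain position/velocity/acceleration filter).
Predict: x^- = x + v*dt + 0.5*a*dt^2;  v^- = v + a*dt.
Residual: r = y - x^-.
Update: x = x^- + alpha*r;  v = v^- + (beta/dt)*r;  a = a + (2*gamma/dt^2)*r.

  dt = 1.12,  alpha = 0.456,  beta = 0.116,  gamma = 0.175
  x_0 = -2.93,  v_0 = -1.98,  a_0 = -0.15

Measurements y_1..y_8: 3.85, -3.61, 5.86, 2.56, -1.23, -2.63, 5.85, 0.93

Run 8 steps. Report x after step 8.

x_post = -2.9783

step 1: x_pred=-5.2417  r=9.0917  x^+=-1.0959  v^+=-1.2064  a^+=2.3867
step 2: x_pred=-0.9500  r=-2.6600  x^+=-2.1630  v^+=1.1913  a^+=1.6446
step 3: x_pred=0.2027  r=5.6573  x^+=2.7824  v^+=3.6191  a^+=3.2230
step 4: x_pred=8.8574  r=-6.2974  x^+=5.9858  v^+=6.5767  a^+=1.4660
step 5: x_pred=14.2711  r=-15.5011  x^+=7.2026  v^+=6.6131  a^+=-2.8591
step 6: x_pred=12.8161  r=-15.4461  x^+=5.7727  v^+=1.8111  a^+=-7.1689
step 7: x_pred=3.3048  r=2.5452  x^+=4.4654  v^+=-5.9544  a^+=-6.4587
step 8: x_pred=-6.2544  r=7.1844  x^+=-2.9783  v^+=-12.4440  a^+=-4.4541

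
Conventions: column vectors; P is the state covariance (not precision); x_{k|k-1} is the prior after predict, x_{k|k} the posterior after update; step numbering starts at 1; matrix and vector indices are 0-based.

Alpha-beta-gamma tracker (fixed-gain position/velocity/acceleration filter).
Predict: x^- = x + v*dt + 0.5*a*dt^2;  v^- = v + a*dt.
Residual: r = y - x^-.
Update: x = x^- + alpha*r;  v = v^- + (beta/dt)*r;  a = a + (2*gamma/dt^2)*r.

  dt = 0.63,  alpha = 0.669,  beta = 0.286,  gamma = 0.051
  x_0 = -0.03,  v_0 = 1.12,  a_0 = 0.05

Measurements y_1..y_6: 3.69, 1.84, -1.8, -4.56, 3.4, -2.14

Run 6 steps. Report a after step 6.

step 1: x_pred=0.6855  r=3.0045  x^+=2.6955  v^+=2.5154  a^+=0.8221
step 2: x_pred=4.4434  r=-2.6034  x^+=2.7017  v^+=1.8515  a^+=0.1531
step 3: x_pred=3.8986  r=-5.6986  x^+=0.0862  v^+=-0.6390  a^+=-1.3114
step 4: x_pred=-0.5766  r=-3.9834  x^+=-3.2415  v^+=-3.2735  a^+=-2.3351
step 5: x_pred=-5.7672  r=9.1672  x^+=0.3656  v^+=-0.5830  a^+=0.0208
step 6: x_pred=0.0025  r=-2.1425  x^+=-1.4308  v^+=-1.5425  a^+=-0.5298

a_post = -0.5298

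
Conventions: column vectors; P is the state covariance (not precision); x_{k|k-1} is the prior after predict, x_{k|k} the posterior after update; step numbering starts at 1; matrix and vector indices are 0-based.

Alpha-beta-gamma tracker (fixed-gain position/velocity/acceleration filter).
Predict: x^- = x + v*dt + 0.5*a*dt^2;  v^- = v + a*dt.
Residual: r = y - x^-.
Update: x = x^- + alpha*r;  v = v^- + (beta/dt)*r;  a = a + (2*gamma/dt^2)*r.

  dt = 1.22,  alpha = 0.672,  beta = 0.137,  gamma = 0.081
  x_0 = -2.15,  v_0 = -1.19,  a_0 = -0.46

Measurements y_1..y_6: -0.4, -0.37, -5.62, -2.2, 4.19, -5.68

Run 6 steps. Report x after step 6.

step 1: x_pred=-3.9441  r=3.5441  x^+=-1.5625  v^+=-1.3532  a^+=-0.0743
step 2: x_pred=-3.2687  r=2.8987  x^+=-1.3208  v^+=-1.1183  a^+=0.2412
step 3: x_pred=-2.5055  r=-3.1145  x^+=-4.5985  v^+=-1.1737  a^+=-0.0977
step 4: x_pred=-6.1031  r=3.9031  x^+=-3.4802  v^+=-0.8547  a^+=0.3271
step 5: x_pred=-4.2795  r=8.4695  x^+=1.4120  v^+=0.4955  a^+=1.2489
step 6: x_pred=2.9459  r=-8.6259  x^+=-2.8507  v^+=1.0505  a^+=0.3101

x_post = -2.8507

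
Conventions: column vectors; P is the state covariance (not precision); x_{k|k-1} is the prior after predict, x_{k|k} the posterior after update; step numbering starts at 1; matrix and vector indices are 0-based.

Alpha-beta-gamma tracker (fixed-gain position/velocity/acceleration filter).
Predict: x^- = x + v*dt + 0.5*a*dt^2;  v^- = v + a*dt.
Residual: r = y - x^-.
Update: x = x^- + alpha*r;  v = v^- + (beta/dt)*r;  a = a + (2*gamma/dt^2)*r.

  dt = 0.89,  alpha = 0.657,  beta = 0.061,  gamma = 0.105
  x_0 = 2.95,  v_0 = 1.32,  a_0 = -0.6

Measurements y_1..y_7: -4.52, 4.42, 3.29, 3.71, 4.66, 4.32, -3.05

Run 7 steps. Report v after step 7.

v_post = 2.0626

step 1: x_pred=3.8872  r=-8.4072  x^+=-1.6363  v^+=0.2098  a^+=-2.8289
step 2: x_pred=-2.5700  r=6.9900  x^+=2.0224  v^+=-1.8288  a^+=-0.9757
step 3: x_pred=0.0083  r=3.2817  x^+=2.1644  v^+=-2.4723  a^+=-0.1057
step 4: x_pred=-0.0778  r=3.7878  x^+=2.4108  v^+=-2.3067  a^+=0.8985
step 5: x_pred=0.7136  r=3.9464  x^+=3.3064  v^+=-1.2366  a^+=1.9448
step 6: x_pred=2.9761  r=1.3439  x^+=3.8590  v^+=0.5864  a^+=2.3011
step 7: x_pred=5.2923  r=-8.3423  x^+=-0.1886  v^+=2.0626  a^+=0.0894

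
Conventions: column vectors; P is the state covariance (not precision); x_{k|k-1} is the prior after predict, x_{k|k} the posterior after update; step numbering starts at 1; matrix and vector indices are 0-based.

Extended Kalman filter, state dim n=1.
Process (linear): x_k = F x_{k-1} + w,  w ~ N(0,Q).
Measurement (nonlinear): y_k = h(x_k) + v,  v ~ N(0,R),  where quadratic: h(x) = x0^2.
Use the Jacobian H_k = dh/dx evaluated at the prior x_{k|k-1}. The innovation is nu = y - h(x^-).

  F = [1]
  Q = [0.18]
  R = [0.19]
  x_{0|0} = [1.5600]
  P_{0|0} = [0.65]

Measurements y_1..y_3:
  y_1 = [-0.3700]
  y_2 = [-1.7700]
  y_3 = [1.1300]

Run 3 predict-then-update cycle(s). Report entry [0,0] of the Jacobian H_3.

step 1: x^-=[1.5600]  P^-=[0.8300]  H_jac=[3.1200]  S=[8.2696]  K=[0.3131]  nu=[-2.8036]  x^+=[0.6821]  P^+=[0.0191]
step 2: x^-=[0.6821]  P^-=[0.1991]  H_jac=[1.3641]  S=[0.5604]  K=[0.4845]  nu=[-2.2352]  x^+=[-0.4010]  P^+=[0.0675]
step 3: x^-=[-0.4010]  P^-=[0.2475]  H_jac=[-0.8020]  S=[0.3492]  K=[-0.5684]  nu=[0.9692]  x^+=[-0.9519]  P^+=[0.1347]

H_jac[0,0] = -0.8020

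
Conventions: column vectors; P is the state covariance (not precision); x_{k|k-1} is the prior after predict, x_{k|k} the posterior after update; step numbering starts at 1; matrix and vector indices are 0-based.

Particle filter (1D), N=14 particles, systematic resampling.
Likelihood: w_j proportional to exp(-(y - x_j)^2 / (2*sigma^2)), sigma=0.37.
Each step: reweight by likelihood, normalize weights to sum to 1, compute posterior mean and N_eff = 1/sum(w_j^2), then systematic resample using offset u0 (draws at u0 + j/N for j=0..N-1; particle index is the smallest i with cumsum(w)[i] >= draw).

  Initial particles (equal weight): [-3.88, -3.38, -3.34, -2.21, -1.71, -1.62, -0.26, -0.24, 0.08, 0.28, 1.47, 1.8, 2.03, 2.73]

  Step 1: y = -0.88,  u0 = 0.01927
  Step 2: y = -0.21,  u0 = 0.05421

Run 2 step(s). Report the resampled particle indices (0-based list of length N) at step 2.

resampled_idx = [4, 5, 5, 6, 7, 8, 8, 9, 10, 10, 11, 12, 12, 13]

step 1: w=[0.0000, 0.0000, 0.0000, 0.0021, 0.1108, 0.1856, 0.3368, 0.3072, 0.0474, 0.0101, 0.0000, 0.0000, 0.0000, 0.0000]  mean=-0.6495  Neff=3.8923  idx=[4, 4, 5, 5, 6, 6, 6, 6, 6, 7, 7, 7, 7, 8]
step 2: w=[0.0000, 0.0000, 0.0001, 0.0001, 0.1024, 0.1024, 0.1024, 0.1024, 0.1024, 0.1030, 0.1030, 0.1030, 0.1030, 0.0760]  mean=-0.2262  Neff=9.9404  idx=[4, 5, 5, 6, 7, 8, 8, 9, 10, 10, 11, 12, 12, 13]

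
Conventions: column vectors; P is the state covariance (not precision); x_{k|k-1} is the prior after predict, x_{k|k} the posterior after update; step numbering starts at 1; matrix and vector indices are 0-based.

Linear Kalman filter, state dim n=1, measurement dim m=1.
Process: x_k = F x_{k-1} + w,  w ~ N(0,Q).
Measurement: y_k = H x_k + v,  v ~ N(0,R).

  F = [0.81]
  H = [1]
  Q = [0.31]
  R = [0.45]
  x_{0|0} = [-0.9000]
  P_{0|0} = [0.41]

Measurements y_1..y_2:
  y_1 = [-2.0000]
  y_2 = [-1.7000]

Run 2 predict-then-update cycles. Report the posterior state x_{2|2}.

step 1: x^-=[-0.7290]  P^-=[0.5790]  S=[1.0290]  K=[0.5627]  nu=[-1.2710]  x^+=[-1.4442]  P^+=[0.2532]
step 2: x^-=[-1.1698]  P^-=[0.4761]  S=[0.9261]  K=[0.5141]  nu=[-0.5302]  x^+=[-1.4424]  P^+=[0.2313]

x_post = [-1.4424]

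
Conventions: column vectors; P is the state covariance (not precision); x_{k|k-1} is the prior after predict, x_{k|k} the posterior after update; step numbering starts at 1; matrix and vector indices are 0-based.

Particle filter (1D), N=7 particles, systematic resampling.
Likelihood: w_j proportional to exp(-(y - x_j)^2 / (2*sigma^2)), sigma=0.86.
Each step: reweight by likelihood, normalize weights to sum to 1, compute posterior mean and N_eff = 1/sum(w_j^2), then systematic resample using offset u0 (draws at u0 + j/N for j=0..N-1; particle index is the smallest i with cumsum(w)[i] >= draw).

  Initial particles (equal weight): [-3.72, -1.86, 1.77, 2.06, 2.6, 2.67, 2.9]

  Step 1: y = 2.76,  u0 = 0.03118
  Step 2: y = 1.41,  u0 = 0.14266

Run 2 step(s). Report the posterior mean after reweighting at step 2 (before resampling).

post_mean = 2.2854

step 1: w=[0.0000, 0.0000, 0.1228, 0.1710, 0.2341, 0.2369, 0.2351]  mean=2.4928  Neff=4.7493  idx=[2, 3, 4, 4, 5, 5, 6]
step 2: w=[0.2741, 0.2249, 0.1149, 0.1149, 0.1023, 0.1023, 0.0667]  mean=2.2854  Neff=5.6349  idx=[0, 1, 1, 2, 3, 5, 6]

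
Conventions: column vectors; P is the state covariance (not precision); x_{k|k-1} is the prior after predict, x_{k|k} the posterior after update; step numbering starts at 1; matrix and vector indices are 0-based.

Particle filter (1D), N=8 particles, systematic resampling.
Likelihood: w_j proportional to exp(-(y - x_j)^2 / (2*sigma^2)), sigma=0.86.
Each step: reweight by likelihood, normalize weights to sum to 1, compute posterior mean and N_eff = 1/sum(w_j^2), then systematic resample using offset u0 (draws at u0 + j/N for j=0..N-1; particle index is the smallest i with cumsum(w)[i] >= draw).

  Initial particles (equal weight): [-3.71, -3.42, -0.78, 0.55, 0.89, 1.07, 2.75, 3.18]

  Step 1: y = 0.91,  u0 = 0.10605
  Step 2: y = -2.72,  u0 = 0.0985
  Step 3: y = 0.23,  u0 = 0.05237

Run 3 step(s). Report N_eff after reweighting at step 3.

N_eff = 7.8507

step 1: w=[0.0000, 0.0000, 0.0457, 0.2885, 0.3148, 0.3095, 0.0319, 0.0097]  mean=0.8529  Neff=3.5551  idx=[3, 3, 4, 4, 4, 5, 5, 6]
step 2: w=[0.3592, 0.3592, 0.0739, 0.0739, 0.0739, 0.0300, 0.0300, 0.0000]  mean=0.6566  Neff=3.6209  idx=[0, 0, 0, 1, 1, 2, 3, 6]
step 3: w=[0.1377, 0.1377, 0.1377, 0.1377, 0.1377, 0.1099, 0.1099, 0.0916]  mean=0.6724  Neff=7.8507  idx=[0, 1, 2, 3, 4, 4, 6, 7]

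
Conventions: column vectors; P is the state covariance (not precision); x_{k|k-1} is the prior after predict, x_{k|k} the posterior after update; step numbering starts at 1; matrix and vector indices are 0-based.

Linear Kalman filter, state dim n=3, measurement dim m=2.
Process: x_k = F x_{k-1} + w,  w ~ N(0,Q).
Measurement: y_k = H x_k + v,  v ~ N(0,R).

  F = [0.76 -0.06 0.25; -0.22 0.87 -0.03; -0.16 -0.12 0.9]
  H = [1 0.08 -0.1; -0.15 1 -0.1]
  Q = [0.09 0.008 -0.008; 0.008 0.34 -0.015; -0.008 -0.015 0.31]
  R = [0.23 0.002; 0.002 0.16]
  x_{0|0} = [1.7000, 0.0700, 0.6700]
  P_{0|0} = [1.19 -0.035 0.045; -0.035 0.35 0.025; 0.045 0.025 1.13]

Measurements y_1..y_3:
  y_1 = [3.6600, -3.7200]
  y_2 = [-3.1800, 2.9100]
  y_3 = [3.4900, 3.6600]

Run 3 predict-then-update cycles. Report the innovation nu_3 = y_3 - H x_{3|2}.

innov = [4.6532, 2.0403]

step 1: x^-=[1.4553, -0.3332, 0.3226]  P^-=[0.8688 -0.2393 0.1338; -0.2393 0.6762 -0.0252; 0.1338 -0.0252 1.2411]  S=[1.0509 -0.3069; -0.3069 0.9490]  K=[0.7486 -0.1615; 0.0509 0.7695; -0.0495 -0.1945]  nu=[2.2636, -3.1362]  x^+=[3.6564, -2.6313, 0.8206]  P^+=[0.1809 0.0129 0.1007; 0.0129 0.1356 0.1047; 0.1007 0.1047 1.2085]
step 2: x^-=[3.1419, -3.1182, 0.4693]  P^-=[0.3045 -0.0146 0.2979; -0.0146 0.4434 0.0061; 0.2979 0.0061 1.2444]  S=[0.4877 -0.0361; -0.0361 0.6348]  K=[0.5526 -0.1104; 0.0939 0.7063; 0.3390 -0.2376]  nu=[-6.0255, 6.5465]  x^+=[-0.9103, 0.9399, -3.1288]  P^+=[0.1434 0.0233 0.1838; 0.0233 0.1272 0.1049; 0.1838 0.1049 1.1466]
step 3: x^-=[-1.5305, 1.1118, -2.7831]  P^-=[0.3095 -0.0068 0.3411; -0.0068 0.4323 -0.0098; 0.3411 -0.0098 1.1696]  S=[0.4848 -0.0328; -0.0328 0.6252]  K=[0.5595 -0.1103; 0.1067 0.7002; 0.4431 -0.2614]  nu=[4.6532, 2.0403]  x^+=[0.8477, 3.0371, -1.2548]  P^+=[0.1461 0.0250 0.1965; 0.0250 0.1251 0.0909; 0.1965 0.0909 1.0241]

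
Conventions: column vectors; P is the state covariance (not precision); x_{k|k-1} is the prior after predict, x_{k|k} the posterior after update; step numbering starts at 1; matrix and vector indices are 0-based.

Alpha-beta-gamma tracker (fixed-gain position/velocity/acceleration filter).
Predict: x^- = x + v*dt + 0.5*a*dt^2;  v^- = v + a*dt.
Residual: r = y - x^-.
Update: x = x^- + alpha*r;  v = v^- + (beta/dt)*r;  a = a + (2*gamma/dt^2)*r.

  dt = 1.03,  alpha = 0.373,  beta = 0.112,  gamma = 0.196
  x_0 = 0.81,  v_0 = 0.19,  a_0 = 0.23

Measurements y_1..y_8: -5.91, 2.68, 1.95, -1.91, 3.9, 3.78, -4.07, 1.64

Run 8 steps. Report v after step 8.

v_post = 3.3544

step 1: x_pred=1.1277  r=-7.0377  x^+=-1.4974  v^+=-0.3384  a^+=-2.3704
step 2: x_pred=-3.1033  r=5.7833  x^+=-0.9461  v^+=-2.1510  a^+=-0.2335
step 3: x_pred=-3.2855  r=5.2355  x^+=-1.3327  v^+=-1.8222  a^+=1.7010
step 4: x_pred=-2.3073  r=0.3973  x^+=-2.1591  v^+=-0.0270  a^+=1.8478
step 5: x_pred=-1.2068  r=5.1068  x^+=0.6981  v^+=2.4315  a^+=3.7347
step 6: x_pred=5.1836  r=-1.4036  x^+=4.6601  v^+=6.1257  a^+=3.2161
step 7: x_pred=12.6755  r=-16.7455  x^+=6.4294  v^+=7.6174  a^+=-2.9713
step 8: x_pred=12.6992  r=-11.0592  x^+=8.5741  v^+=3.3544  a^+=-7.0577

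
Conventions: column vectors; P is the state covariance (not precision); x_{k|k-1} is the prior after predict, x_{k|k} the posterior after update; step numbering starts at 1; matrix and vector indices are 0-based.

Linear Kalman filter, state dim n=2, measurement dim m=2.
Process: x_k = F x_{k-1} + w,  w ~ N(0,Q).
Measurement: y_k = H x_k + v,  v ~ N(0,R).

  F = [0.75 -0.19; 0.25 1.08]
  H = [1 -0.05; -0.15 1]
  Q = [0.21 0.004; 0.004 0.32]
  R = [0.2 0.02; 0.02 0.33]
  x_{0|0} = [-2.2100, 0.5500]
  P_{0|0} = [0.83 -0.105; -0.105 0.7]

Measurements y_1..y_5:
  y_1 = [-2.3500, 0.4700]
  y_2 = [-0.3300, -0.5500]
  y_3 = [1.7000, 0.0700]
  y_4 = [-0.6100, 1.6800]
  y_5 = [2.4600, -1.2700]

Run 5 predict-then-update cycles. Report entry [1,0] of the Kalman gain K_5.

step 1: x^-=[-1.7620, 0.0415]  P^-=[0.7321 -0.0641; -0.0641 1.1317]  S=[0.9413 -0.2110; -0.2110 1.4973]  K=[0.7797 -0.0063; 0.0440 0.7684]  nu=[-0.5859, 0.1642]  x^+=[-2.2199, 0.1419]  P^+=[0.1577 0.0372; 0.0372 0.2600]
step 2: x^-=[-1.6919, -0.4017]  P^-=[0.2975 0.0086; 0.0086 0.6532]  S=[0.4983 -0.0487; -0.0487 0.9873]  K=[0.5955 -0.0072; 0.0162 0.6611]  nu=[1.3418, -0.4020]  x^+=[-0.8900, -0.6458]  P^+=[0.1203 0.0276; 0.0276 0.2226]
step 3: x^-=[-0.5448, -0.9200]  P^-=[0.2779 0.0019; 0.0019 0.6021]  S=[0.4792 -0.0499; -0.0499 0.9378]  K=[0.5785 -0.0116; 0.0080 0.6422]  nu=[2.1988, 0.9083]  x^+=[0.7166, -0.3192]  P^+=[0.1167 0.0252; 0.0252 0.2159]
step 4: x^-=[0.5981, -0.1656]  P^-=[0.2763 0.0008; 0.0008 0.5927]  S=[0.4777 -0.0502; -0.0502 0.9287]  K=[0.5770 -0.0125; 0.0068 0.6385]  nu=[-1.2163, 1.9353]  x^+=[-0.1279, 1.0617]  P^+=[0.1164 0.0249; 0.0249 0.2146]
step 5: x^-=[-0.2977, 1.1147]  P^-=[0.2761 0.0008; 0.0008 0.5910]  S=[0.4775 -0.0502; -0.0502 0.9270]  K=[0.5768 -0.0126; 0.0068 0.6378]  nu=[2.8134, -2.4293]  x^+=[1.3559, -0.4157]  P^+=[0.1164 0.0248; 0.0248 0.2143]

K[1,0] = 0.0068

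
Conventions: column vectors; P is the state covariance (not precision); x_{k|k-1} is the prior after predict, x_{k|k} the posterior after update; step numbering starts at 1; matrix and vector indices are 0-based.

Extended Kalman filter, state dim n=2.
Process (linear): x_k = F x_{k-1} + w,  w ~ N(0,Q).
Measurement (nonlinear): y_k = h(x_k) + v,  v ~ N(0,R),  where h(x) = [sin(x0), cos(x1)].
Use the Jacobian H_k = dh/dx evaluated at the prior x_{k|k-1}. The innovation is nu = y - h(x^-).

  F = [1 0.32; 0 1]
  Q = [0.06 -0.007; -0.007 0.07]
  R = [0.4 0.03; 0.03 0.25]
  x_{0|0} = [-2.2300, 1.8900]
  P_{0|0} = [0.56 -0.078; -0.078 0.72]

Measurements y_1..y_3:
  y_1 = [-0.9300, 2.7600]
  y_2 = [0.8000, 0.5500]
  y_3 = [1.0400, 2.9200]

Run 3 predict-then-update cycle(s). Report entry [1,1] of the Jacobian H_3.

H_jac[1,1] = 0.7093

step 1: x^-=[-1.6252, 1.8900]  P^-=[0.6438 0.1454; 0.1454 0.7900]  H_jac=[-0.0544 0.0000; 0.0000 -0.9495]  S=[0.4019 0.0375; 0.0375 0.9622]  K=[-0.0740 -0.1406; 0.0533 -0.7816]  nu=[0.0685, 3.0738]  x^+=[-2.0624, -0.5089]  P^+=[0.6218 0.0394; 0.0394 0.2041]
step 2: x^-=[-2.2253, -0.5089]  P^-=[0.7279 0.0977; 0.0977 0.2741]  H_jac=[-0.6088 0.0000; 0.0000 0.4873]  S=[0.6698 0.0010; 0.0010 0.3151]  K=[-0.6618 0.1532; -0.0894 0.4242]  nu=[1.5934, -0.3233]  x^+=[-3.3294, -0.7886]  P^+=[0.4273 0.0379; 0.0379 0.2121]
step 3: x^-=[-3.5817, -0.7886]  P^-=[0.5333 0.0987; 0.0987 0.2821]  H_jac=[-0.9047 0.0000; 0.0000 0.7093]  S=[0.8365 -0.0334; -0.0334 0.3920]  K=[-0.5716 0.1300; -0.0867 0.5032]  nu=[0.6139, 2.2151]  x^+=[-3.6446, 0.2729]  P^+=[0.2484 0.0217; 0.0217 0.1737]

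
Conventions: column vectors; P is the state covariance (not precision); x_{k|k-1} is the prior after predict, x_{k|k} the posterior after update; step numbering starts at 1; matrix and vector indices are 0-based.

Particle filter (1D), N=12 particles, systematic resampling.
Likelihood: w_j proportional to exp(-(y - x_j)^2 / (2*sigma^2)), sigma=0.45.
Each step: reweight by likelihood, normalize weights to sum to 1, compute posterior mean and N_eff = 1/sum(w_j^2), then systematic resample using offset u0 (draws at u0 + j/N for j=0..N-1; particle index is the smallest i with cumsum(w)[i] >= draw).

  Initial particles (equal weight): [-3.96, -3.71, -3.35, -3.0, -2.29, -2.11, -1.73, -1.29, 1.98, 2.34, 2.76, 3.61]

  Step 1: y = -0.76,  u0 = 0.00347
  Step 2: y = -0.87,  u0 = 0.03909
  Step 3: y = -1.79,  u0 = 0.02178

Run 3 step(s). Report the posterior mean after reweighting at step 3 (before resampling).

step 1: w=[0.0000, 0.0000, 0.0000, 0.0000, 0.0050, 0.0182, 0.1601, 0.8167, 0.0000, 0.0000, 0.0000, 0.0000]  mean=-1.3804  Neff=1.4430  idx=[4, 6, 6, 7, 7, 7, 7, 7, 7, 7, 7, 7]
step 2: w=[0.0011, 0.0262, 0.0262, 0.1052, 0.1052, 0.1052, 0.1052, 0.1052, 0.1052, 0.1052, 0.1052, 0.1052]  mean=-1.3142  Neff=9.9091  idx=[2, 3, 4, 5, 6, 6, 7, 8, 9, 9, 10, 11]
step 3: w=[0.1431, 0.0779, 0.0779, 0.0779, 0.0779, 0.0779, 0.0779, 0.0779, 0.0779, 0.0779, 0.0779, 0.0779]  mean=-1.3530  Neff=11.4633  idx=[0, 0, 1, 2, 3, 4, 5, 6, 8, 9, 10, 11]

post_mean = -1.3530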